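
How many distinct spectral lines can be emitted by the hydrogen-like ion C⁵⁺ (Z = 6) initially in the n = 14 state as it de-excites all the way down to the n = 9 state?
15

The electron can occupy levels n = 9, 10, ..., 14 during de-excitation — that is m = 14 - 9 + 1 = 6 distinct levels.

The number of distinct spectral lines equals the number of ways to choose 2 of these m levels (each pair gives one possible emission transition):

Number of lines = m(m-1)/2 = 6×5/2 = 15

These correspond to all possible transitions between the 6 levels:
14 → 13, 14 → 12, 14 → 11, 14 → 10, 14 → 9, 13 → 12, 13 → 11, 13 → 10...

Each transition produces a photon with a unique energy (and thus wavelength). This count does not depend on Z.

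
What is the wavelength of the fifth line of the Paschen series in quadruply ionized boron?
38.173725 nm

The lines of a series are numbered from the longest wavelength (smallest ΔE) outward; the fifth line is the transition from n = n_f + 5 to n_f.
The Paschen series has all transitions ending at n_f = 3.

For B⁴⁺ (Z = 5), the fifth line (ε-line) is the jump from n = 8 to n = 3:
E_8 = -13.6057 × 5² / 8² = -5.31472656 eV
E_3 = -13.6057 × 5² / 3² = -37.79361111 eV
ΔE = E_8 - E_3 = 32.47888455 eV

λ = hc/E = 1239.84 eV·nm / 32.47888455 eV
λ = 38.173725 nm

This is the ε-line of the Paschen series in B⁴⁺.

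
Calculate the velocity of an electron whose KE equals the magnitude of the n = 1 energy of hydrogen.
2.188e+06 m/s (or 0.7297% of c)

The binding energy at n = 1 for hydrogen is:
E_1 = -13.6057/1² = -13.605700 eV
|E_1| = 13.605700 eV

Convert to Joules:
KE = 13.605700 eV × (1.602177 × 10⁻¹⁹ J/eV) = 2.17987e-18 J

Using KE = ½mv²:
v = √(2·KE/m_e)
v = √(2 × 2.17987e-18 J / 9.10938 × 10⁻³¹ kg)
v = 2.188e+06 m/s

This is approximately 0.7297% the speed of light.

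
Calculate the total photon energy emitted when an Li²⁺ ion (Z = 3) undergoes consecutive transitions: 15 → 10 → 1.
121.907 eV

The energy levels of Li²⁺ are E_n = -13.6057 × 3² / n² eV.

First transition (15 → 10):
ΔE₁ = |E_10 - E_15|
ΔE₁ = |-1.224513000 - (-0.544228000)| = 0.680285 eV

Second transition (10 → 1):
ΔE₂ = |E_1 - E_10|
ΔE₂ = |-122.451300000 - (-1.224513000)| = 121.226787 eV

Total energy released:
E_total = ΔE₁ + ΔE₂ = 0.680285 + 121.226787 = 121.907 eV

Note: This equals the direct transition 15 → 1: 121.907 eV ✓
Energy is conserved regardless of the path taken.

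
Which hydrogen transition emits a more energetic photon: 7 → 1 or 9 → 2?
7 → 1

Calculate the energy for each transition:

Transition 7 → 1:
ΔE₁ = |E_1 - E_7| = |-13.6057/1² - (-13.6057/7²)|
ΔE₁ = |-13.6057000000 - (-0.2776673469)| = 13.3280327 eV

Transition 9 → 2:
ΔE₂ = |E_2 - E_9| = |-13.6057/2² - (-13.6057/9²)|
ΔE₂ = |-3.4014250000 - (-0.1679716049)| = 3.2334534 eV

Since 13.3280327 eV > 3.2334534 eV, the transition 7 → 1 emits the more energetic photon.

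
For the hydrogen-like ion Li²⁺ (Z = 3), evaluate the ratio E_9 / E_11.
1.4938

Using E_n = -13.6057 Z² / n² eV with Z = 3:

E_9 = -13.6057 × 3² / 9² = -122.4513 / 81 = -1.5117444444 eV
E_11 = -13.6057 × 3² / 11² = -122.4513 / 121 = -1.0119942149 eV

The ratio is:
E_9/E_11 = (-1.5117444444) / (-1.0119942149)
E_9/E_11 = (-122.4513/81) / (-122.4513/121)
E_9/E_11 = 121/81
E_9/E_11 = 1.4938
(Note: the Z² factors cancel in the ratio.)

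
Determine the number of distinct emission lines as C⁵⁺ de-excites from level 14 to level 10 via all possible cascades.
10

The electron can occupy levels n = 10, 11, ..., 14 during de-excitation — that is m = 14 - 10 + 1 = 5 distinct levels.

The number of distinct spectral lines equals the number of ways to choose 2 of these m levels (each pair gives one possible emission transition):

Number of lines = m(m-1)/2 = 5×4/2 = 10

These correspond to all possible transitions between the 5 levels:
14 → 13, 14 → 12, 14 → 11, 14 → 10, 13 → 12, 13 → 11, 13 → 10, 12 → 11...

Each transition produces a photon with a unique energy (and thus wavelength). This count does not depend on Z.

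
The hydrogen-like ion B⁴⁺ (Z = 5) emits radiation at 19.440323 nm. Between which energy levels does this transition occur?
n = 4 → n = 2

First, find the photon energy from the wavelength (hc = 1239.84 eV·nm):
E = hc/λ = 1239.84 eV·nm / 19.440323 nm = 63.776718 eV

The energy levels of B⁴⁺ satisfy E_n = -13.6057 × 5² / n² eV, so an emission n_i → n_f releases
ΔE = 13.6057 × 5² × (1/n_f² − 1/n_i²) eV.

Setting ΔE equal to the photon energy:
1/n_f² − 1/n_i² = 63.776718 / (13.6057 × 5²) = 0.18750000

Since 1/n_i² must be positive, we need 1/n_f² > 0.18750000, i.e. n_f ≤ 2. For each allowed n_f, solve n_i = (1/n_f² − 0.18750000)^(−1/2) and check whether it is a whole number:
  n_f = 1: 1/n_i² = 1.00000000 − 0.18750000 = 0.81250000 → n_i = 1.109  (not an integer) ✗
  n_f = 2: 1/n_i² = 0.25000000 − 0.18750000 = 0.06250000 → n_i = 4.000  → integer, n_i = 4 ✓

Only n_f = 2 gives an integer upper level, n_i = 4.

The transition is from n = 4 to n = 2 (emission).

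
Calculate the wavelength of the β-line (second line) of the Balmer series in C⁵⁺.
13.500224 nm

The lines of a series are numbered from the longest wavelength (smallest ΔE) outward; the second line is the transition from n = n_f + 2 to n_f.
The Balmer series has all transitions ending at n_f = 2.

For C⁵⁺ (Z = 6), the second line (β-line) is the jump from n = 4 to n = 2:
E_4 = -13.6057 × 6² / 4² = -30.61282500 eV
E_2 = -13.6057 × 6² / 2² = -122.45130000 eV
ΔE = E_4 - E_2 = 91.83847500 eV

λ = hc/E = 1239.84 eV·nm / 91.83847500 eV
λ = 13.500224 nm

This is the β-line of the Balmer series in C⁵⁺.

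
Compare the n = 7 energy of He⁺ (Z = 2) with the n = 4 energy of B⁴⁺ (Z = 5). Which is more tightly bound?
B⁴⁺ at n = 4 (E = -21.259 eV)

Using E_n = -13.6057 Z² / n² eV:

He⁺ (Z = 2) at n = 7:
E = -13.6057 × 2² / 7² = -13.6057 × 4 / 49 = -1.110669 eV

B⁴⁺ (Z = 5) at n = 4:
E = -13.6057 × 5² / 4² = -13.6057 × 25 / 16 = -21.258906 eV

Since -21.258906 eV < -1.110669 eV,
B⁴⁺ at n = 4 is more tightly bound (requires more energy to ionize).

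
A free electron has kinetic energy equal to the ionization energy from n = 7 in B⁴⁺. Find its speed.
1.56e+06 m/s (or 0.521244% of c)

The binding energy at n = 7 for B⁴⁺ is:
E_7 = -13.6057 × 5²/7² = -6.94168367 eV
|E_7| = 6.94168367 eV

Convert to Joules:
KE = 6.94168367 eV × (1.602177 × 10⁻¹⁹ J/eV) = 1.1122e-18 J

Using KE = ½mv²:
v = √(2·KE/m_e)
v = √(2 × 1.1122e-18 J / 9.10938 × 10⁻³¹ kg)
v = 1.56e+06 m/s

This is approximately 0.521244% the speed of light.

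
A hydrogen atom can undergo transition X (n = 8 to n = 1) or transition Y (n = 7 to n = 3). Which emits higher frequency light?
8 → 1

Calculate the energy for each transition:

Transition 8 → 1:
ΔE₁ = |E_1 - E_8| = |-13.6057/1² - (-13.6057/8²)|
ΔE₁ = |-13.60570000000 - (-0.21258906250)| = 13.39311094 eV

Transition 7 → 3:
ΔE₂ = |E_3 - E_7| = |-13.6057/3² - (-13.6057/7²)|
ΔE₂ = |-1.51174444444 - (-0.27766734694)| = 1.23407710 eV

Since 13.39311094 eV > 1.23407710 eV, the transition 8 → 1 emits the more energetic photon.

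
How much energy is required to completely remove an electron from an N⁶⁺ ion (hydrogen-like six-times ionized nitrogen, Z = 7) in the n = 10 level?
6.666793 eV

The ionization energy is the energy needed to remove the electron completely (n → ∞).

For a hydrogen-like ion with Z = 7, E_n = -13.6057 Z² / n² eV.

At n = 10: E_10 = -13.6057 × 7² / 10² = -6.666793000 eV
At n = ∞: E_∞ = 0 eV

Ionization energy = E_∞ - E_10 = 0 - (-6.666793000) = 6.666793000 eV
Ionization energy ≈ 6.666793 eV

This is also called the binding energy of the electron in state n = 10.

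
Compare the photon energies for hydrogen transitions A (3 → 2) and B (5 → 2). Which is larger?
5 → 2

Calculate the energy for each transition:

Transition 3 → 2:
ΔE₁ = |E_2 - E_3| = |-13.6057/2² - (-13.6057/3²)|
ΔE₁ = |-3.401425000 - (-1.511744444)| = 1.889681 eV

Transition 5 → 2:
ΔE₂ = |E_2 - E_5| = |-13.6057/2² - (-13.6057/5²)|
ΔE₂ = |-3.401425000 - (-0.544228000)| = 2.857197 eV

Since 2.857197 eV > 1.889681 eV, the transition 5 → 2 emits the more energetic photon.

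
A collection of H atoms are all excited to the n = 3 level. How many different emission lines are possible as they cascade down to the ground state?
3

The electron can occupy levels n = 1, 2, ..., 3 during de-excitation — that is m = 3 - 1 + 1 = 3 distinct levels.

The number of distinct spectral lines equals the number of ways to choose 2 of these m levels (each pair gives one possible emission transition):

Number of lines = m(m-1)/2 = 3×2/2 = 3

These correspond to all possible transitions between the 3 levels:
3 → 2, 3 → 1, 2 → 1

Each transition produces a photon with a unique energy (and thus wavelength). This count does not depend on Z.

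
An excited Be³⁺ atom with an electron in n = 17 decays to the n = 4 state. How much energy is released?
12.8524 eV

The energy levels are E_n = -13.6057 Z² eV / n².

Energy at n = 17: E_17 = -13.6057 × 4² / 17² = -0.7532567 eV
Energy at n = 4: E_4 = -13.6057 × 4² / 4² = -13.6057000 eV

For emission (electron falling to lower state), the photon energy is:
E_photon = E_17 - E_4 = |-0.7532567 - (-13.6057000)|
E_photon = 12.8524 eV

This energy is carried away by the emitted photon.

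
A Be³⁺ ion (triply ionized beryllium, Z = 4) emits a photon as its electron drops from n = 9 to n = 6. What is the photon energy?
3.35943 eV

The energy levels are E_n = -13.6057 Z² eV / n².

Energy at n = 9: E_9 = -13.6057 × 4² / 9² = -2.68754568 eV
Energy at n = 6: E_6 = -13.6057 × 4² / 6² = -6.04697778 eV

For emission (electron falling to lower state), the photon energy is:
E_photon = E_9 - E_6 = |-2.68754568 - (-6.04697778)|
E_photon = 3.35943 eV

This energy is carried away by the emitted photon.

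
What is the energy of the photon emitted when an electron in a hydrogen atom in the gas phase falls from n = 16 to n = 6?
0.32479 eV

The energy levels are E_n = -13.6057 eV / n².

Energy at n = 16: E_16 = -13.6057 / 16² = -0.05314727 eV
Energy at n = 6: E_6 = -13.6057 / 6² = -0.37793611 eV

For emission (electron falling to lower state), the photon energy is:
E_photon = E_16 - E_6 = |-0.05314727 - (-0.37793611)|
E_photon = 0.32479 eV

This energy is carried away by the emitted photon.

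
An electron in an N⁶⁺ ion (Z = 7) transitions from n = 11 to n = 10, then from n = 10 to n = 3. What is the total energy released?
68.5657 eV

The energy levels of N⁶⁺ are E_n = -13.6057 × 7² / n² eV.

First transition (11 → 10):
ΔE₁ = |E_10 - E_11|
ΔE₁ = |-6.6667930000 - (-5.5097462810)| = 1.1570467 eV

Second transition (10 → 3):
ΔE₂ = |E_3 - E_10|
ΔE₂ = |-74.0754777778 - (-6.6667930000)| = 67.4086848 eV

Total energy released:
E_total = ΔE₁ + ΔE₂ = 1.1570467 + 67.4086848 = 68.5657 eV

Note: This equals the direct transition 11 → 3: 68.5657 eV ✓
Energy is conserved regardless of the path taken.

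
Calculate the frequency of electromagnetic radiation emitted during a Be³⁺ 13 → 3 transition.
5.537e+15 Hz

First, find the transition energy:
E_13 = -13.6057 × 4² / 13² = -1.28811 eV
E_3 = -13.6057 × 4² / 3² = -24.18791 eV
|ΔE| = |E_3 - E_13| = 22.89980 eV

Convert to Joules: E = 22.89980 eV × (1.602177 × 10⁻¹⁹ J/eV) = 3.66895e-18 J

Using E = hf:
f = E/h = 3.66895e-18 J / (6.62607 × 10⁻³⁴ J·s)
f = 5.537e+15 Hz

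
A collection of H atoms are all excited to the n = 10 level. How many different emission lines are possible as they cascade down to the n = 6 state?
10

The electron can occupy levels n = 6, 7, ..., 10 during de-excitation — that is m = 10 - 6 + 1 = 5 distinct levels.

The number of distinct spectral lines equals the number of ways to choose 2 of these m levels (each pair gives one possible emission transition):

Number of lines = m(m-1)/2 = 5×4/2 = 10

These correspond to all possible transitions between the 5 levels:
10 → 9, 10 → 8, 10 → 7, 10 → 6, 9 → 8, 9 → 7, 9 → 6, 8 → 7...

Each transition produces a photon with a unique energy (and thus wavelength). This count does not depend on Z.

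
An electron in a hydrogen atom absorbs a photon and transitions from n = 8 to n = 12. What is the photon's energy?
0.12 eV

The energy levels of a hydrogen-like atom are E_n = -13.6057 eV / n².

Energy at n = 8: E_8 = -13.6057 / 8² = -0.21259 eV
Energy at n = 12: E_12 = -13.6057 / 12² = -0.09448 eV

The excitation energy is the difference:
ΔE = E_12 - E_8
ΔE = -0.09448 - (-0.21259)
ΔE = 0.12 eV

Since this is positive, energy must be absorbed (photon absorption).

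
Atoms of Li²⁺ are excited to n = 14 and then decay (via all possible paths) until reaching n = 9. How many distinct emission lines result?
15

The electron can occupy levels n = 9, 10, ..., 14 during de-excitation — that is m = 14 - 9 + 1 = 6 distinct levels.

The number of distinct spectral lines equals the number of ways to choose 2 of these m levels (each pair gives one possible emission transition):

Number of lines = m(m-1)/2 = 6×5/2 = 15

These correspond to all possible transitions between the 6 levels:
14 → 13, 14 → 12, 14 → 11, 14 → 10, 14 → 9, 13 → 12, 13 → 11, 13 → 10...

Each transition produces a photon with a unique energy (and thus wavelength). This count does not depend on Z.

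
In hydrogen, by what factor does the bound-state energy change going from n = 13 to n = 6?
4.6944

Using E_n = -13.6057 Z² / n² eV with Z = 1:

E_6 = -13.6057 / 6² = -13.6057 / 36 = -0.3779361111 eV
E_13 = -13.6057 / 13² = -13.6057 / 169 = -0.0805071006 eV

The ratio is:
E_6/E_13 = (-0.3779361111) / (-0.0805071006)
E_6/E_13 = (-13.6057/36) / (-13.6057/169)
E_6/E_13 = 169/36
E_6/E_13 = 4.6944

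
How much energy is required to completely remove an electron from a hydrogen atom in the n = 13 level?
0.08051 eV

The ionization energy is the energy needed to remove the electron completely (n → ∞).

For hydrogen, E_n = -13.6057 eV / n².

At n = 13: E_13 = -13.6057 / 13² = -0.08050710 eV
At n = ∞: E_∞ = 0 eV

Ionization energy = E_∞ - E_13 = 0 - (-0.08050710) = 0.08050710 eV
Ionization energy ≈ 0.08051 eV

This is also called the binding energy of the electron in state n = 13.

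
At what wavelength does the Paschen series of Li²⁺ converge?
91.12651 nm

The series limit corresponds to the transition from n = ∞ to n = 3.
This is the highest energy (shortest wavelength) transition in the Paschen series.

E_∞ = 0 eV
E_3 = -13.6057 × 3² / 3² = -13.6057000 eV

Energy at series limit:
ΔE = E_∞ - E_3 = 0 - (-13.6057000) = 13.6057000 eV
λ = hc/E = 1239.84 eV·nm / 13.6057000 eV = 91.12651 nm

This energy equals the ionization energy from the n = 3 state of Li²⁺.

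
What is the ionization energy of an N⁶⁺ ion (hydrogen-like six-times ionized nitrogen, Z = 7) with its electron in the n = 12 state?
4.6297 eV

The ionization energy is the energy needed to remove the electron completely (n → ∞).

For a hydrogen-like ion with Z = 7, E_n = -13.6057 Z² / n² eV.

At n = 12: E_12 = -13.6057 × 7² / 12² = -4.6297174 eV
At n = ∞: E_∞ = 0 eV

Ionization energy = E_∞ - E_12 = 0 - (-4.6297174) = 4.6297174 eV
Ionization energy ≈ 4.6297 eV

This is also called the binding energy of the electron in state n = 12.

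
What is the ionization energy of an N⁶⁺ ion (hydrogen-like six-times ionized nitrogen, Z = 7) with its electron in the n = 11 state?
5.509746 eV

The ionization energy is the energy needed to remove the electron completely (n → ∞).

For a hydrogen-like ion with Z = 7, E_n = -13.6057 Z² / n² eV.

At n = 11: E_11 = -13.6057 × 7² / 11² = -5.509746281 eV
At n = ∞: E_∞ = 0 eV

Ionization energy = E_∞ - E_11 = 0 - (-5.509746281) = 5.509746281 eV
Ionization energy ≈ 5.509746 eV

This is also called the binding energy of the electron in state n = 11.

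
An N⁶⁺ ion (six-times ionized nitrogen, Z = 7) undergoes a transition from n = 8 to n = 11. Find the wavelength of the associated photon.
252.662 nm

First, find the transition energy using E_n = -13.6057 Z² / n² eV:
E_8 = -13.6057 × 7² / 8² = -10.4168641 eV
E_11 = -13.6057 × 7² / 11² = -5.5097463 eV

Photon energy: |ΔE| = |E_11 - E_8| = 4.9071178 eV

Convert to wavelength using E = hc/λ with hc = 1239.84 eV·nm:
λ = hc/E = 1239.84 eV·nm / 4.9071178 eV
λ = 252.662 nm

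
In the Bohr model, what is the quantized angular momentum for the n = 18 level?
1.89823e-33 J·s (or 18ℏ)

In the Bohr model, angular momentum is quantized:
L = nℏ

where ℏ = h/(2π) = 1.0545718e-34 J·s

For n = 18:
L = 18 × 1.0545718e-34 J·s
L = 1.89823e-33 J·s

This can also be written as L = 18ℏ.
The angular momentum is an integer multiple of the reduced Planck constant.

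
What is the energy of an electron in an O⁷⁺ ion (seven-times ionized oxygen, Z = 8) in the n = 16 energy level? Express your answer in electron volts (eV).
-3.40143 eV

The energy levels of a hydrogen-like atom are given by:
E_n = -13.6057 Z² / n² eV  (with Z = 8 for O⁷⁺)

For n = 16:
E_16 = -13.6057 × 8² / 16²
E_16 = -13.6057 × 64 / 256
E_16 = -3.40143 eV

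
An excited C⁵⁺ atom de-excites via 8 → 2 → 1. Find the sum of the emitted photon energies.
482.152 eV

The energy levels of C⁵⁺ are E_n = -13.6057 × 6² / n² eV.

First transition (8 → 2):
ΔE₁ = |E_2 - E_8|
ΔE₁ = |-122.451300000 - (-7.653206250)| = 114.798094 eV

Second transition (2 → 1):
ΔE₂ = |E_1 - E_2|
ΔE₂ = |-489.805200000 - (-122.451300000)| = 367.353900 eV

Total energy released:
E_total = ΔE₁ + ΔE₂ = 114.798094 + 367.353900 = 482.152 eV

Note: This equals the direct transition 8 → 1: 482.152 eV ✓
Energy is conserved regardless of the path taken.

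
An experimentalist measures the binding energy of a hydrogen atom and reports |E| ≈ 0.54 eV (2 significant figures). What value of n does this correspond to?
n = 5

The exact energy levels follow E_n = -13.6057 eV / n².

The measured value (-0.54 eV) is reported to only 2 significant figures, so we must test candidate n values and see which one matches to that precision.

Candidate energies:
  n = 3:  E = -13.6057/3² = -1.511744 eV
  n = 4:  E = -13.6057/4² = -0.850356 eV
  n = 5:  E = -13.6057/5² = -0.544228 eV  ← matches
  n = 6:  E = -13.6057/6² = -0.377936 eV
  n = 7:  E = -13.6057/7² = -0.277667 eV

Checking against the measurement of -0.54 eV (2 sig figs), only n = 5 agrees:
E_5 = -0.544228 eV, which rounds to -0.54 eV ✓

Therefore n = 5.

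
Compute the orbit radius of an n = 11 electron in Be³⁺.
1.6008 nm (or 16.0076 Å)

The Bohr radius formula is:
r_n = n² a₀ / Z

where a₀ = 0.0529177 nm is the Bohr radius.

For Be³⁺ (Z = 4) at n = 11:
r_11 = 11² × 0.0529177 nm / 4
r_11 = 121 × 0.0529177 nm / 4
r_11 = 6.40304 nm / 4
r_11 = 1.6008 nm

The electron orbits at approximately 1.6008 nm from the nucleus.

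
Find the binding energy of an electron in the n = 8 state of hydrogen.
0.213 eV

The ionization energy is the energy needed to remove the electron completely (n → ∞).

For hydrogen, E_n = -13.6057 eV / n².

At n = 8: E_8 = -13.6057 / 8² = -0.212589 eV
At n = ∞: E_∞ = 0 eV

Ionization energy = E_∞ - E_8 = 0 - (-0.212589) = 0.212589 eV
Ionization energy ≈ 0.213 eV

This is also called the binding energy of the electron in state n = 8.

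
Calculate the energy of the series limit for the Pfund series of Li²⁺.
4.898052 eV

The series limit corresponds to the transition from n = ∞ to n = 5.
This is the highest energy (shortest wavelength) transition in the Pfund series.

E_∞ = 0 eV
E_5 = -13.6057 × 3² / 5² = -4.898052 eV

Energy at series limit:
ΔE = E_∞ - E_5 = 0 - (-4.898052) = 4.898052 eV

This energy equals the ionization energy from the n = 5 state of Li²⁺.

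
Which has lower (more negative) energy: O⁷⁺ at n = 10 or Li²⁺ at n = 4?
O⁷⁺ at n = 10 (E = -8.707648 eV)

Using E_n = -13.6057 Z² / n² eV:

O⁷⁺ (Z = 8) at n = 10:
E = -13.6057 × 8² / 10² = -13.6057 × 64 / 100 = -8.707648000 eV

Li²⁺ (Z = 3) at n = 4:
E = -13.6057 × 3² / 4² = -13.6057 × 9 / 16 = -7.653206250 eV

Since -8.707648000 eV < -7.653206250 eV,
O⁷⁺ at n = 10 is more tightly bound (requires more energy to ionize).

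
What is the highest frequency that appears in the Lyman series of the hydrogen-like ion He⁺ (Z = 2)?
1.32e+16 Hz

The series limit corresponds to the transition from n = ∞ to n = 1.
This is the highest energy (shortest wavelength) transition in the Lyman series.

E_∞ = 0 eV
E_1 = -13.6057 × 2² / 1² = -54.4228000 eV

Energy at series limit:
ΔE = E_∞ - E_1 = 0 - (-54.4228000) = 54.4228000 eV
E = 54.4228000 eV × (1.602177 × 10⁻¹⁹ J/eV) = 8.7195e-18 J
f = E/h = 8.7195e-18 J / (6.62607 × 10⁻³⁴ J·s) = 1.32e+16 Hz

This energy equals the ionization energy from the n = 1 state of He⁺.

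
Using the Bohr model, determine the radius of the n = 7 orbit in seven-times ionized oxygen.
0.3241 nm (or 3.2412 Å)

The Bohr radius formula is:
r_n = n² a₀ / Z

where a₀ = 0.0529177 nm is the Bohr radius.

For O⁷⁺ (Z = 8) at n = 7:
r_7 = 7² × 0.0529177 nm / 8
r_7 = 49 × 0.0529177 nm / 8
r_7 = 2.59297 nm / 8
r_7 = 0.3241 nm

The electron orbits at approximately 0.3241 nm from the nucleus.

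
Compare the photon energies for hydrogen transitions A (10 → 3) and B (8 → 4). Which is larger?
10 → 3

Calculate the energy for each transition:

Transition 10 → 3:
ΔE₁ = |E_3 - E_10| = |-13.6057/3² - (-13.6057/10²)|
ΔE₁ = |-1.511744444 - (-0.136057000)| = 1.375687 eV

Transition 8 → 4:
ΔE₂ = |E_4 - E_8| = |-13.6057/4² - (-13.6057/8²)|
ΔE₂ = |-0.850356250 - (-0.212589063)| = 0.637767 eV

Since 1.375687 eV > 0.637767 eV, the transition 10 → 3 emits the more energetic photon.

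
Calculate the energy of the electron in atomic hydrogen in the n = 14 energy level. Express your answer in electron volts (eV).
-0.0694 eV

The energy levels of a hydrogen-like atom are given by:
E_n = -13.6057 eV / n²

For n = 14:
E_14 = -13.6057 eV / 14²
E_14 = -13.6057 eV / 196
E_14 = -0.0694 eV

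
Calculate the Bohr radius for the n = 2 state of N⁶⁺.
0.0302 nm (or 0.3024 Å)

The Bohr radius formula is:
r_n = n² a₀ / Z

where a₀ = 0.0529177 nm is the Bohr radius.

For N⁶⁺ (Z = 7) at n = 2:
r_2 = 2² × 0.0529177 nm / 7
r_2 = 4 × 0.0529177 nm / 7
r_2 = 0.21167 nm / 7
r_2 = 0.0302 nm

The electron orbits at approximately 0.0302 nm from the nucleus.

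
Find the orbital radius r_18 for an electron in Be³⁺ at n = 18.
4.28634 nm (or 42.86335 Å)

The Bohr radius formula is:
r_n = n² a₀ / Z

where a₀ = 0.05291772 nm is the Bohr radius.

For Be³⁺ (Z = 4) at n = 18:
r_18 = 18² × 0.05291772 nm / 4
r_18 = 324 × 0.05291772 nm / 4
r_18 = 17.145341 nm / 4
r_18 = 4.28634 nm

The electron orbits at approximately 4.28634 nm from the nucleus.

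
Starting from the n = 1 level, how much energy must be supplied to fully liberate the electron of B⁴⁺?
340.14250 eV

The ionization energy is the energy needed to remove the electron completely (n → ∞).

For a hydrogen-like ion with Z = 5, E_n = -13.6057 Z² / n² eV.

At n = 1: E_1 = -13.6057 × 5² / 1² = -340.14250000 eV
At n = ∞: E_∞ = 0 eV

Ionization energy = E_∞ - E_1 = 0 - (-340.14250000) = 340.14250000 eV
Ionization energy ≈ 340.14250 eV

This is also called the binding energy of the electron in state n = 1.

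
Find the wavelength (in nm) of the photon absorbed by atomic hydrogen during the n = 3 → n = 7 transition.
1004.66981 nm

First, find the transition energy using E_n = -13.6057 / n² eV:
E_3 = -13.6057 / 3² = -1.5117444444 eV
E_7 = -13.6057 / 7² = -0.2776673469 eV

Photon energy: |ΔE| = |E_7 - E_3| = 1.2340770975 eV

Convert to wavelength using E = hc/λ with hc = 1239.84 eV·nm:
λ = hc/E = 1239.84 eV·nm / 1.2340770975 eV
λ = 1004.66981 nm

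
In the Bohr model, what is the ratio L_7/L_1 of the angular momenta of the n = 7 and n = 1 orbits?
7.00000

In the Bohr model, L_n = nℏ, so the ratio is purely the ratio of quantum numbers:

L_7/L_1 = 7ℏ / 1ℏ = 7/1 = 7.00000

The angular momentum scales linearly with n.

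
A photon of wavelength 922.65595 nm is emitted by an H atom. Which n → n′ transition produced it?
n = 9 → n = 3

First, find the photon energy from the wavelength (hc = 1239.84 eV·nm):
E = hc/λ = 1239.84 eV·nm / 922.65595 nm = 1.3437728 eV

The energy levels of hydrogen satisfy E_n = -13.6057 / n² eV, so an emission n_i → n_f releases
ΔE = 13.6057 × (1/n_f² − 1/n_i²) eV.

Setting ΔE equal to the photon energy:
1/n_f² − 1/n_i² = 1.3437728 / 13.6057 = 0.098765429

Since 1/n_i² must be positive, we need 1/n_f² > 0.098765429, i.e. n_f ≤ 3. For each allowed n_f, solve n_i = (1/n_f² − 0.098765429)^(−1/2) and check whether it is a whole number:
  n_f = 1: 1/n_i² = 1.000000000 − 0.098765429 = 0.901234571 → n_i = 1.053  (not an integer) ✗
  n_f = 2: 1/n_i² = 0.250000000 − 0.098765429 = 0.151234571 → n_i = 2.571  (not an integer) ✗
  n_f = 3: 1/n_i² = 0.111111111 − 0.098765429 = 0.012345682 → n_i = 9.000  → integer, n_i = 9 ✓

Only n_f = 3 gives an integer upper level, n_i = 9.

The transition is from n = 9 to n = 3 (emission).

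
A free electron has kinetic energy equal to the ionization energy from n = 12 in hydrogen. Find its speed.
1.82e+05 m/s (or 0.06081% of c)

The binding energy at n = 12 for hydrogen is:
E_12 = -13.6057/12² = -0.0944840 eV
|E_12| = 0.0944840 eV

Convert to Joules:
KE = 0.0944840 eV × (1.602177 × 10⁻¹⁹ J/eV) = 1.5138e-20 J

Using KE = ½mv²:
v = √(2·KE/m_e)
v = √(2 × 1.5138e-20 J / 9.10938 × 10⁻³¹ kg)
v = 1.82e+05 m/s

This is approximately 0.06081% the speed of light.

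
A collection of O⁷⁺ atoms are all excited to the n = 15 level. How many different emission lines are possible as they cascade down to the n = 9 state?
21

The electron can occupy levels n = 9, 10, ..., 15 during de-excitation — that is m = 15 - 9 + 1 = 7 distinct levels.

The number of distinct spectral lines equals the number of ways to choose 2 of these m levels (each pair gives one possible emission transition):

Number of lines = m(m-1)/2 = 7×6/2 = 21

These correspond to all possible transitions between the 7 levels:
15 → 14, 15 → 13, 15 → 12, 15 → 11, 15 → 10, 15 → 9, 14 → 13, 14 → 12...

Each transition produces a photon with a unique energy (and thus wavelength). This count does not depend on Z.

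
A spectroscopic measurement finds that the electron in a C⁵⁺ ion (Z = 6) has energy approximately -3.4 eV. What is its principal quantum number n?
n = 12

The exact energy levels follow E_n = -13.6057 Z² / n² eV with Z = 6.

The measured value (-3.4 eV) is reported to only 2 significant figures, so we must test candidate n values and see which one matches to that precision.

Candidate energies:
  n = 10:  E = -13.6057 × 6² / 10² = -4.89805 eV
  n = 11:  E = -13.6057 × 6² / 11² = -4.04798 eV
  n = 12:  E = -13.6057 × 6² / 12² = -3.40143 eV  ← matches
  n = 13:  E = -13.6057 × 6² / 13² = -2.89826 eV
  n = 14:  E = -13.6057 × 6² / 14² = -2.49901 eV

Checking against the measurement of -3.4 eV (2 sig figs), only n = 12 agrees:
E_12 = -3.40143 eV, which rounds to -3.4 eV ✓

Therefore n = 12.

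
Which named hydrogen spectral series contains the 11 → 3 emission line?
Paschen series

The spectral series in hydrogen are named based on the final (lower) energy level:
- Lyman series: n_final = 1 (ultraviolet)
- Balmer series: n_final = 2 (visible/near-UV)
- Paschen series: n_final = 3 (infrared)
- Brackett series: n_final = 4 (infrared)
- Pfund series: n_final = 5 (far infrared)

Since this transition ends at n = 3, it belongs to the Paschen series.

For reference, this 11 → 3 line has photon energy
ΔE = 13.6057 eV × (1/3² - 1/11²) = 1.39930064 eV,
corresponding to wavelength λ = hc/ΔE = 1239.84 eV·nm / 1.39930064 eV = 886.0426 nm in the infrared region.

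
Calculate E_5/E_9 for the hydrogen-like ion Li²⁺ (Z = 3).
3.24

Using E_n = -13.6057 Z² / n² eV with Z = 3:

E_5 = -13.6057 × 3² / 5² = -122.4513 / 25 = -4.89805200 eV
E_9 = -13.6057 × 3² / 9² = -122.4513 / 81 = -1.51174444 eV

The ratio is:
E_5/E_9 = (-4.89805200) / (-1.51174444)
E_5/E_9 = (-122.4513/25) / (-122.4513/81)
E_5/E_9 = 81/25
E_5/E_9 = 3.24
(Note: the Z² factors cancel in the ratio.)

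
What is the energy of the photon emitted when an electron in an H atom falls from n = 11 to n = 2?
3.288981 eV

The energy levels are E_n = -13.6057 eV / n².

Energy at n = 11: E_11 = -13.6057 / 11² = -0.112443802 eV
Energy at n = 2: E_2 = -13.6057 / 2² = -3.401425000 eV

For emission (electron falling to lower state), the photon energy is:
E_photon = E_11 - E_2 = |-0.112443802 - (-3.401425000)|
E_photon = 3.288981 eV

This energy is carried away by the emitted photon.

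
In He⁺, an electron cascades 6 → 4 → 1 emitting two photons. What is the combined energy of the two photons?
52.911056 eV

The energy levels of He⁺ are E_n = -13.6057 × 2² / n² eV.

First transition (6 → 4):
ΔE₁ = |E_4 - E_6|
ΔE₁ = |-3.401425000000 - (-1.511744444444)| = 1.889680556 eV

Second transition (4 → 1):
ΔE₂ = |E_1 - E_4|
ΔE₂ = |-54.422800000000 - (-3.401425000000)| = 51.021375000 eV

Total energy released:
E_total = ΔE₁ + ΔE₂ = 1.889680556 + 51.021375000 = 52.911056 eV

Note: This equals the direct transition 6 → 1: 52.911056 eV ✓
Energy is conserved regardless of the path taken.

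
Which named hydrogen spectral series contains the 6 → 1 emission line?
Lyman series

The spectral series in hydrogen are named based on the final (lower) energy level:
- Lyman series: n_final = 1 (ultraviolet)
- Balmer series: n_final = 2 (visible/near-UV)
- Paschen series: n_final = 3 (infrared)
- Brackett series: n_final = 4 (infrared)
- Pfund series: n_final = 5 (far infrared)

Since this transition ends at n = 1, it belongs to the Lyman series.

For reference, this 6 → 1 line has photon energy
ΔE = 13.6057 eV × (1/1² - 1/6²) = 13.2278 eV,
corresponding to wavelength λ = hc/ΔE = 1239.84 eV·nm / 13.2278 eV = 93.73 nm in the ultraviolet region.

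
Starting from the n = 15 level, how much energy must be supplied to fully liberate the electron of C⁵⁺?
2.17691 eV

The ionization energy is the energy needed to remove the electron completely (n → ∞).

For a hydrogen-like ion with Z = 6, E_n = -13.6057 Z² / n² eV.

At n = 15: E_15 = -13.6057 × 6² / 15² = -2.17691200 eV
At n = ∞: E_∞ = 0 eV

Ionization energy = E_∞ - E_15 = 0 - (-2.17691200) = 2.17691200 eV
Ionization energy ≈ 2.17691 eV

This is also called the binding energy of the electron in state n = 15.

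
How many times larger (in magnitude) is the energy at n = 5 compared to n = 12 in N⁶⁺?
5.76000

Using E_n = -13.6057 Z² / n² eV with Z = 7:

E_5 = -13.6057 × 7² / 5² = -666.6793 / 25 = -26.66717200000 eV
E_12 = -13.6057 × 7² / 12² = -666.6793 / 144 = -4.62971736111 eV

The ratio is:
E_5/E_12 = (-26.66717200000) / (-4.62971736111)
E_5/E_12 = (-666.6793/25) / (-666.6793/144)
E_5/E_12 = 144/25
E_5/E_12 = 5.76000
(Note: the Z² factors cancel in the ratio.)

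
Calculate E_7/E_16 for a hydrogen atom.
5.22449

Using E_n = -13.6057 Z² / n² eV with Z = 1:

E_7 = -13.6057 / 7² = -13.6057 / 49 = -0.27766734694 eV
E_16 = -13.6057 / 16² = -13.6057 / 256 = -0.05314726563 eV

The ratio is:
E_7/E_16 = (-0.27766734694) / (-0.05314726563)
E_7/E_16 = (-13.6057/49) / (-13.6057/256)
E_7/E_16 = 256/49
E_7/E_16 = 5.22449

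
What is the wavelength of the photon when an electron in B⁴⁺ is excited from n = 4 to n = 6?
104.98 nm

First, find the transition energy using E_n = -13.6057 Z² / n² eV:
E_4 = -13.6057 × 5² / 4² = -21.25891 eV
E_6 = -13.6057 × 5² / 6² = -9.44840 eV

Photon energy: |ΔE| = |E_6 - E_4| = 11.81051 eV

Convert to wavelength using E = hc/λ with hc = 1239.84 eV·nm:
λ = hc/E = 1239.84 eV·nm / 11.81051 eV
λ = 104.98 nm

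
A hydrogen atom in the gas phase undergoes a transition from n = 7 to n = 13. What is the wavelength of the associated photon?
6288.4888 nm

First, find the transition energy using E_n = -13.6057 / n² eV:
E_7 = -13.6057 / 7² = -0.2776673469 eV
E_13 = -13.6057 / 13² = -0.0805071006 eV

Photon energy: |ΔE| = |E_13 - E_7| = 0.1971602463 eV

Convert to wavelength using E = hc/λ with hc = 1239.84 eV·nm:
λ = hc/E = 1239.84 eV·nm / 0.1971602463 eV
λ = 6288.4888 nm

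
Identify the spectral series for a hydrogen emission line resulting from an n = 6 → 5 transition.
Pfund series

The spectral series in hydrogen are named based on the final (lower) energy level:
- Lyman series: n_final = 1 (ultraviolet)
- Balmer series: n_final = 2 (visible/near-UV)
- Paschen series: n_final = 3 (infrared)
- Brackett series: n_final = 4 (infrared)
- Pfund series: n_final = 5 (far infrared)

Since this transition ends at n = 5, it belongs to the Pfund series.

For reference, this 6 → 5 line has photon energy
ΔE = 13.6057 eV × (1/5² - 1/6²) = 0.16629188889 eV,
corresponding to wavelength λ = hc/ΔE = 1239.84 eV·nm / 0.16629188889 eV = 7455.80562 nm in the far infrared region.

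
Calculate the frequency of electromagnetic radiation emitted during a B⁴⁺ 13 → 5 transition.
2.80e+15 Hz

First, find the transition energy:
E_13 = -13.6057 × 5² / 13² = -2.01267751 eV
E_5 = -13.6057 × 5² / 5² = -13.60570000 eV
|ΔE| = |E_5 - E_13| = 11.59302249 eV

Convert to Joules: E = 11.59302249 eV × (1.602177 × 10⁻¹⁹ J/eV) = 1.8574e-18 J

Using E = hf:
f = E/h = 1.8574e-18 J / (6.62607 × 10⁻³⁴ J·s)
f = 2.80e+15 Hz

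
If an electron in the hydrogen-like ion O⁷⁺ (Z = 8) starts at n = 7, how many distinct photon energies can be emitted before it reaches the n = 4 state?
6

The electron can occupy levels n = 4, 5, ..., 7 during de-excitation — that is m = 7 - 4 + 1 = 4 distinct levels.

The number of distinct spectral lines equals the number of ways to choose 2 of these m levels (each pair gives one possible emission transition):

Number of lines = m(m-1)/2 = 4×3/2 = 6

These correspond to all possible transitions between the 4 levels:
7 → 6, 7 → 5, 7 → 4, 6 → 5, 6 → 4, 5 → 4

Each transition produces a photon with a unique energy (and thus wavelength). This count does not depend on Z.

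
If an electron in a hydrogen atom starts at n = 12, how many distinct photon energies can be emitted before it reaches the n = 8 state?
10

The electron can occupy levels n = 8, 9, ..., 12 during de-excitation — that is m = 12 - 8 + 1 = 5 distinct levels.

The number of distinct spectral lines equals the number of ways to choose 2 of these m levels (each pair gives one possible emission transition):

Number of lines = m(m-1)/2 = 5×4/2 = 10

These correspond to all possible transitions between the 5 levels:
12 → 11, 12 → 10, 12 → 9, 12 → 8, 11 → 10, 11 → 9, 11 → 8, 10 → 9...

Each transition produces a photon with a unique energy (and thus wavelength). This count does not depend on Z.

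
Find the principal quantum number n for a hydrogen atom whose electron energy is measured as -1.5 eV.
n = 3

The exact energy levels follow E_n = -13.6057 eV / n².

The measured value (-1.5 eV) is reported to only 2 significant figures, so we must test candidate n values and see which one matches to that precision.

Candidate energies:
  n = 1:  E = -13.6057/1² = -13.605700 eV
  n = 2:  E = -13.6057/2² = -3.401425 eV
  n = 3:  E = -13.6057/3² = -1.511744 eV  ← matches
  n = 4:  E = -13.6057/4² = -0.850356 eV
  n = 5:  E = -13.6057/5² = -0.544228 eV

Checking against the measurement of -1.5 eV (2 sig figs), only n = 3 agrees:
E_3 = -1.511744 eV, which rounds to -1.5 eV ✓

Therefore n = 3.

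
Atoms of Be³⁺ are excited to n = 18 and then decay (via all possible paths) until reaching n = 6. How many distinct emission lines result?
78

The electron can occupy levels n = 6, 7, ..., 18 during de-excitation — that is m = 18 - 6 + 1 = 13 distinct levels.

The number of distinct spectral lines equals the number of ways to choose 2 of these m levels (each pair gives one possible emission transition):

Number of lines = m(m-1)/2 = 13×12/2 = 78

These correspond to all possible transitions between the 13 levels:
18 → 17, 18 → 16, 18 → 15, 18 → 14, 18 → 13, 18 → 12, 18 → 11, 18 → 10...

Each transition produces a photon with a unique energy (and thus wavelength). This count does not depend on Z.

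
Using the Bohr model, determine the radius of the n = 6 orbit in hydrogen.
1.9050 nm (or 19.0504 Å)

The Bohr radius formula is:
r_n = n² a₀ / Z

where a₀ = 0.0529177 nm is the Bohr radius.

For H (Z = 1) at n = 6:
r_6 = 6² × 0.0529177 nm / 1
r_6 = 36 × 0.0529177 nm / 1
r_6 = 1.90504 nm / 1
r_6 = 1.9050 nm

The electron orbits at approximately 1.9050 nm from the nucleus.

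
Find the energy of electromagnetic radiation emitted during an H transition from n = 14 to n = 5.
0.4748 eV

The energy levels are E_n = -13.6057 eV / n².

Energy at n = 14: E_14 = -13.6057 / 14² = -0.0694168 eV
Energy at n = 5: E_5 = -13.6057 / 5² = -0.5442280 eV

For emission (electron falling to lower state), the photon energy is:
E_photon = E_14 - E_5 = |-0.0694168 - (-0.5442280)|
E_photon = 0.4748 eV

This energy is carried away by the emitted photon.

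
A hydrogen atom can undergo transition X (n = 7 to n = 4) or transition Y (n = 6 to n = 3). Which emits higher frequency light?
6 → 3

Calculate the energy for each transition:

Transition 7 → 4:
ΔE₁ = |E_4 - E_7| = |-13.6057/4² - (-13.6057/7²)|
ΔE₁ = |-0.850356250 - (-0.277667347)| = 0.572689 eV

Transition 6 → 3:
ΔE₂ = |E_3 - E_6| = |-13.6057/3² - (-13.6057/6²)|
ΔE₂ = |-1.511744444 - (-0.377936111)| = 1.133808 eV

Since 1.133808 eV > 0.572689 eV, the transition 6 → 3 emits the more energetic photon.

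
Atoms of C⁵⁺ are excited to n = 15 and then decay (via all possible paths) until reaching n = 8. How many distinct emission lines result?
28

The electron can occupy levels n = 8, 9, ..., 15 during de-excitation — that is m = 15 - 8 + 1 = 8 distinct levels.

The number of distinct spectral lines equals the number of ways to choose 2 of these m levels (each pair gives one possible emission transition):

Number of lines = m(m-1)/2 = 8×7/2 = 28

These correspond to all possible transitions between the 8 levels:
15 → 14, 15 → 13, 15 → 12, 15 → 11, 15 → 10, 15 → 9, 15 → 8, 14 → 13...

Each transition produces a photon with a unique energy (and thus wavelength). This count does not depend on Z.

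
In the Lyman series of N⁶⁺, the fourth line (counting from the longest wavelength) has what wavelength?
1.94 nm

The lines of a series are numbered from the longest wavelength (smallest ΔE) outward; the fourth line is the transition from n = n_f + 4 to n_f.
The Lyman series has all transitions ending at n_f = 1.

For N⁶⁺ (Z = 7), the fourth line (δ-line) is the jump from n = 5 to n = 1:
E_5 = -13.6057 × 7² / 5² = -26.6672 eV
E_1 = -13.6057 × 7² / 1² = -666.6793 eV
ΔE = E_5 - E_1 = 640.0121 eV

λ = hc/E = 1239.84 eV·nm / 640.0121 eV
λ = 1.94 nm

This is the δ-line of the Lyman series in N⁶⁺.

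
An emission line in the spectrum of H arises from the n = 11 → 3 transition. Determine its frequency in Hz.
3.38e+14 Hz

First, find the transition energy:
E_11 = -13.6057 / 11² = -0.1124438 eV
E_3 = -13.6057 / 3² = -1.5117444 eV
|ΔE| = |E_3 - E_11| = 1.3993006 eV

Convert to Joules: E = 1.3993006 eV × (1.602177 × 10⁻¹⁹ J/eV) = 2.2419e-19 J

Using E = hf:
f = E/h = 2.2419e-19 J / (6.62607 × 10⁻³⁴ J·s)
f = 3.38e+14 Hz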